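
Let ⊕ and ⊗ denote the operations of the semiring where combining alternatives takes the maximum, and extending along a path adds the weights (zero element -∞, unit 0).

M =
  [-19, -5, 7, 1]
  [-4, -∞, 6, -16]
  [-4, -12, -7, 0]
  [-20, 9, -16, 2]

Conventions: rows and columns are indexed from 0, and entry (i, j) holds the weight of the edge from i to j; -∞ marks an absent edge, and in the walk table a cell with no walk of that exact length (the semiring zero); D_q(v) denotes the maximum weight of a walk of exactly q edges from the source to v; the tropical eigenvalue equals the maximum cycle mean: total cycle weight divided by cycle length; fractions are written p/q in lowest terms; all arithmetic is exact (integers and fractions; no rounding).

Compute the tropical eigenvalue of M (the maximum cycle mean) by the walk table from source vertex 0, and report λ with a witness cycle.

q=0: [0, -∞, -∞, -∞]
q=1: [-19, -5, 7, 1]
q=2: [3, 10, 1, 7]
q=3: [6, 16, 16, 9]
q=4: [12, 18, 22, 16]
Optimal cycle mean attained by: cycle 1->2->3->1, total 6 + 0 + 9, length 3.
Answer: λ = 5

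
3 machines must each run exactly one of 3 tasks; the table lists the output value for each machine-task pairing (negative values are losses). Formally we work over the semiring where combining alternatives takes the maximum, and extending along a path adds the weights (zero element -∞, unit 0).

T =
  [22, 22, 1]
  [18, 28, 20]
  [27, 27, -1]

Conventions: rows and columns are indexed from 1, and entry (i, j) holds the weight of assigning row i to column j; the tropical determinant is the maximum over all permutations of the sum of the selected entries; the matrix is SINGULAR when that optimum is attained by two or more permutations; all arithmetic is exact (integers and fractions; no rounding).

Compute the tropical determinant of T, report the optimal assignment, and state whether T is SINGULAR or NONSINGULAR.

σ = (1, 2, 3): 22 + 28 + (-1) = 49
σ = (1, 3, 2): 22 + 20 + 27 = 69
σ = (2, 1, 3): 22 + 18 + (-1) = 39
σ = (2, 3, 1): 22 + 20 + 27 = 69
σ = (3, 1, 2): 1 + 18 + 27 = 46
σ = (3, 2, 1): 1 + 28 + 27 = 56
Optimal value attained by: σ = (1, 3, 2).
Answer: det⊕(T) = 69; verdict: SINGULAR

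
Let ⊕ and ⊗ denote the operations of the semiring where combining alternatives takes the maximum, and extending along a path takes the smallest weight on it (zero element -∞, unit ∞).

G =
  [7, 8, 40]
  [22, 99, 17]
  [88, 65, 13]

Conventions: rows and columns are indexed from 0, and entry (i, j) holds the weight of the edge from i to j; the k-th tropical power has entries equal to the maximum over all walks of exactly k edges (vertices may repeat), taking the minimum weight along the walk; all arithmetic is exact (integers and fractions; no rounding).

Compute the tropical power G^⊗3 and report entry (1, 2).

G^⊗2:
  [40, 40, 13]
  [22, 99, 22]
  [22, 65, 40]
G^⊗3:
  [22, 40, 40]
  [22, 99, 22]
  [40, 65, 22]
Key observation: the optimum is the walk 1->1->0->2, with weight 99 min 22 min 40 = 22.
Optimal value attained by: walk 1->1->0->2.
Answer: (G^⊗3)[1][2] = 22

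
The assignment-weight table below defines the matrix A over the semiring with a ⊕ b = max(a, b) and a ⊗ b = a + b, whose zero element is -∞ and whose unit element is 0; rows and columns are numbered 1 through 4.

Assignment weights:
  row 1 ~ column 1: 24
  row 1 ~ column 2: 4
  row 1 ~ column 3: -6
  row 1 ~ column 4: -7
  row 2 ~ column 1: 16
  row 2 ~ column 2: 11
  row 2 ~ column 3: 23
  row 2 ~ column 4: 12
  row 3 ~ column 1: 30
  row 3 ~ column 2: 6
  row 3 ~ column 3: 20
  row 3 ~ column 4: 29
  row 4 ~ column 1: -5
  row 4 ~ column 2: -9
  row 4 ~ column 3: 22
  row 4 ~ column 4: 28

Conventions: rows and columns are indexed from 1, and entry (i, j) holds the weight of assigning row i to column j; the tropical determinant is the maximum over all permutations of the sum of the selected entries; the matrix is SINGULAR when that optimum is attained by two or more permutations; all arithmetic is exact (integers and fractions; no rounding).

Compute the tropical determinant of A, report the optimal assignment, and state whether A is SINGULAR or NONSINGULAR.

σ = (1, 2, 3, 4): 24 + 11 + 20 + 28 = 83
σ = (1, 2, 4, 3): 24 + 11 + 29 + 22 = 86
σ = (1, 3, 2, 4): 24 + 23 + 6 + 28 = 81
σ = (1, 3, 4, 2): 24 + 23 + 29 + (-9) = 67
σ = (1, 4, 2, 3): 24 + 12 + 6 + 22 = 64
σ = (1, 4, 3, 2): 24 + 12 + 20 + (-9) = 47
σ = (2, 1, 3, 4): 4 + 16 + 20 + 28 = 68
σ = (2, 1, 4, 3): 4 + 16 + 29 + 22 = 71
σ = (2, 3, 1, 4): 4 + 23 + 30 + 28 = 85
σ = (2, 3, 4, 1): 4 + 23 + 29 + (-5) = 51
σ = (2, 4, 1, 3): 4 + 12 + 30 + 22 = 68
σ = (2, 4, 3, 1): 4 + 12 + 20 + (-5) = 31
σ = (3, 1, 2, 4): (-6) + 16 + 6 + 28 = 44
σ = (3, 1, 4, 2): (-6) + 16 + 29 + (-9) = 30
σ = (3, 2, 1, 4): (-6) + 11 + 30 + 28 = 63
σ = (3, 2, 4, 1): (-6) + 11 + 29 + (-5) = 29
σ = (3, 4, 1, 2): (-6) + 12 + 30 + (-9) = 27
σ = (3, 4, 2, 1): (-6) + 12 + 6 + (-5) = 7
σ = (4, 1, 2, 3): (-7) + 16 + 6 + 22 = 37
σ = (4, 1, 3, 2): (-7) + 16 + 20 + (-9) = 20
σ = (4, 2, 1, 3): (-7) + 11 + 30 + 22 = 56
σ = (4, 2, 3, 1): (-7) + 11 + 20 + (-5) = 19
σ = (4, 3, 1, 2): (-7) + 23 + 30 + (-9) = 37
σ = (4, 3, 2, 1): (-7) + 23 + 6 + (-5) = 17
Optimal value attained by: σ = (1, 2, 4, 3).
Answer: det⊕(A) = 86; verdict: NONSINGULAR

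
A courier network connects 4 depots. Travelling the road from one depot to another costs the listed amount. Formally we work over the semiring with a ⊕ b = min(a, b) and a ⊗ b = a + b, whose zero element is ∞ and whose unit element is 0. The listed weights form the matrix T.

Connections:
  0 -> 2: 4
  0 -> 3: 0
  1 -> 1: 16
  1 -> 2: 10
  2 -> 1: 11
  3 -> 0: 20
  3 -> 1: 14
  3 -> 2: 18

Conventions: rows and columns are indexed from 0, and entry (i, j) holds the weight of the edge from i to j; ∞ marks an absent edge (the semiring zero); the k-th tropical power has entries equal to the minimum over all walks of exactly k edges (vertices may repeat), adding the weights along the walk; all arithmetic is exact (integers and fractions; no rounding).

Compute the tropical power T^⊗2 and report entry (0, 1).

T^⊗2:
  [20, 14, 18, ∞]
  [∞, 21, 26, ∞]
  [∞, 27, 21, ∞]
  [∞, 29, 24, 20]
Key observation: the optimum is the walk 0->3->1, with weight 0 + 14 = 14.
Optimal value attained by: walk 0->3->1.
Answer: (T^⊗2)[0][1] = 14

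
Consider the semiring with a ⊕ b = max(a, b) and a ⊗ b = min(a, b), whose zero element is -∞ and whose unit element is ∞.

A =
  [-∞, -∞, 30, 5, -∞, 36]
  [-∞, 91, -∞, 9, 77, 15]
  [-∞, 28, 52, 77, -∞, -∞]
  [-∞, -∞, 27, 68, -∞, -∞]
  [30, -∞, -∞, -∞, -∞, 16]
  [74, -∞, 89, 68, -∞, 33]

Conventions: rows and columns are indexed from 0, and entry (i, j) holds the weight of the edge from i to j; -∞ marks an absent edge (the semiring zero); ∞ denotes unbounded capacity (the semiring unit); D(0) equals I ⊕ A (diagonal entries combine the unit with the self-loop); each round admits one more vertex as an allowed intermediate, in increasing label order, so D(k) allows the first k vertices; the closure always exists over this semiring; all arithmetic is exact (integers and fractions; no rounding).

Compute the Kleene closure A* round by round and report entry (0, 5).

D(0):
  [∞, -∞, 30, 5, -∞, 36]
  [-∞, ∞, -∞, 9, 77, 15]
  [-∞, 28, ∞, 77, -∞, -∞]
  [-∞, -∞, 27, ∞, -∞, -∞]
  [30, -∞, -∞, -∞, ∞, 16]
  [74, -∞, 89, 68, -∞, ∞]
D(1):
  [∞, -∞, 30, 5, -∞, 36]
  [-∞, ∞, -∞, 9, 77, 15]
  [-∞, 28, ∞, 77, -∞, -∞]
  [-∞, -∞, 27, ∞, -∞, -∞]
  [30, -∞, 30, 5, ∞, 30]
  [74, -∞, 89, 68, -∞, ∞]
D(2):
  [∞, -∞, 30, 5, -∞, 36]
  [-∞, ∞, -∞, 9, 77, 15]
  [-∞, 28, ∞, 77, 28, 15]
  [-∞, -∞, 27, ∞, -∞, -∞]
  [30, -∞, 30, 5, ∞, 30]
  [74, -∞, 89, 68, -∞, ∞]
D(3):
  [∞, 28, 30, 30, 28, 36]
  [-∞, ∞, -∞, 9, 77, 15]
  [-∞, 28, ∞, 77, 28, 15]
  [-∞, 27, 27, ∞, 27, 15]
  [30, 28, 30, 30, ∞, 30]
  [74, 28, 89, 77, 28, ∞]
D(4):
  [∞, 28, 30, 30, 28, 36]
  [-∞, ∞, 9, 9, 77, 15]
  [-∞, 28, ∞, 77, 28, 15]
  [-∞, 27, 27, ∞, 27, 15]
  [30, 28, 30, 30, ∞, 30]
  [74, 28, 89, 77, 28, ∞]
D(5):
  [∞, 28, 30, 30, 28, 36]
  [30, ∞, 30, 30, 77, 30]
  [28, 28, ∞, 77, 28, 28]
  [27, 27, 27, ∞, 27, 27]
  [30, 28, 30, 30, ∞, 30]
  [74, 28, 89, 77, 28, ∞]
D(6):
  [∞, 28, 36, 36, 28, 36]
  [30, ∞, 30, 30, 77, 30]
  [28, 28, ∞, 77, 28, 28]
  [27, 27, 27, ∞, 27, 27]
  [30, 28, 30, 30, ∞, 30]
  [74, 28, 89, 77, 28, ∞]
Answer: A*[0][5] = 36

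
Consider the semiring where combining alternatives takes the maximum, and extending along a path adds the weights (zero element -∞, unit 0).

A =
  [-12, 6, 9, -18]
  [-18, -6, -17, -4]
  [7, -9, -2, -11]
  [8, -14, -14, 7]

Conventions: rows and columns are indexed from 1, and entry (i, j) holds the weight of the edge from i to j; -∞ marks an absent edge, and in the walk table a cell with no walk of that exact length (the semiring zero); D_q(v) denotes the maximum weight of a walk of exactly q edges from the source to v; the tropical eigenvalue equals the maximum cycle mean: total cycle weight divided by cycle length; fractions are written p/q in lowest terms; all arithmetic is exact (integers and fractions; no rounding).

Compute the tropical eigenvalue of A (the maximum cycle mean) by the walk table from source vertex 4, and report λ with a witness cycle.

q=0: [-∞, -∞, -∞, 0]
q=1: [8, -14, -14, 7]
q=2: [15, 14, 17, 14]
q=3: [24, 21, 24, 21]
q=4: [31, 30, 33, 28]
Optimal cycle mean attained by: cycle 1->3->1, total 9 + 7, length 2.
Answer: λ = 8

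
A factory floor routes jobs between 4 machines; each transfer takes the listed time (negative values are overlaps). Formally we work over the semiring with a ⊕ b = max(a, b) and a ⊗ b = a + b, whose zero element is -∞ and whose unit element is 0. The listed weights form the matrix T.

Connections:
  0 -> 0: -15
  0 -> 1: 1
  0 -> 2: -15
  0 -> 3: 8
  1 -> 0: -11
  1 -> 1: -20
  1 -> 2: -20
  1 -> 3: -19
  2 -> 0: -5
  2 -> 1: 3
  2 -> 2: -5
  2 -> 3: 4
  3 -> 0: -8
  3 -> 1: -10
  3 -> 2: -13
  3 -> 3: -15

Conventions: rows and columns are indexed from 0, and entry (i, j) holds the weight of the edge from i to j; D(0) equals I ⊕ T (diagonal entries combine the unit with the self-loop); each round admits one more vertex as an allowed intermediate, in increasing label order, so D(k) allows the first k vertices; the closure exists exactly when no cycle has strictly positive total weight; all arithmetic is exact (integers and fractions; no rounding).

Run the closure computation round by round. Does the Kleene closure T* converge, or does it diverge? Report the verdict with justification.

D(0):
  [0, 1, -15, 8]
  [-11, 0, -20, -19]
  [-5, 3, 0, 4]
  [-8, -10, -13, 0]
D(1):
  [0, 1, -15, 8]
  [-11, 0, -20, -3]
  [-5, 3, 0, 4]
  [-8, -7, -13, 0]
D(2):
  [0, 1, -15, 8]
  [-11, 0, -20, -3]
  [-5, 3, 0, 4]
  [-8, -7, -13, 0]
D(3):
  [0, 1, -15, 8]
  [-11, 0, -20, -3]
  [-5, 3, 0, 4]
  [-8, -7, -13, 0]
D(4):
  [0, 1, -5, 8]
  [-11, 0, -16, -3]
  [-4, 3, 0, 4]
  [-8, -7, -13, 0]
Key observation: every diagonal entry stays at the unit through all rounds, so no improving cycle exists.
Answer: CONVERGES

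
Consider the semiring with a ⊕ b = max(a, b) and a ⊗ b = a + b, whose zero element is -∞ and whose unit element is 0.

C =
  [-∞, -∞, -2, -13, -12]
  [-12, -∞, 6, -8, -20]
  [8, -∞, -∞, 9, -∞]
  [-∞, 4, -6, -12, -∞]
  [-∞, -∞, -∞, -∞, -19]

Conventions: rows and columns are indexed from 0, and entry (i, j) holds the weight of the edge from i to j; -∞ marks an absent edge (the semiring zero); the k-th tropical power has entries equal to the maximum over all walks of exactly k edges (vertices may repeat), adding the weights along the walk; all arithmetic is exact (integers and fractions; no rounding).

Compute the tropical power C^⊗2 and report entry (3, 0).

C^⊗2:
  [6, -9, -19, 7, -31]
  [14, -4, -14, 15, -24]
  [-∞, 13, 6, -3, -4]
  [2, -8, 10, 3, -16]
  [-∞, -∞, -∞, -∞, -38]
Key observation: the optimum is the walk 3->2->0, with weight (-6) + 8 = 2.
Optimal value attained by: walk 3->2->0.
Answer: (C^⊗2)[3][0] = 2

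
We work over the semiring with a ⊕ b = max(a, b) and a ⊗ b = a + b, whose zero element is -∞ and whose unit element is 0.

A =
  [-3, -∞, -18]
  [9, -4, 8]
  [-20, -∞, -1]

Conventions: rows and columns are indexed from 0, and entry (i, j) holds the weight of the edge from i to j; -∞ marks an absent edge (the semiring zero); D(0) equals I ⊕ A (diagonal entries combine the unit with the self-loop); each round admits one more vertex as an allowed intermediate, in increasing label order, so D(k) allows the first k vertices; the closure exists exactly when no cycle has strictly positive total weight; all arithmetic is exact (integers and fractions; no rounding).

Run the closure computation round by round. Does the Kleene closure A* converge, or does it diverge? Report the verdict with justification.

D(0):
  [0, -∞, -18]
  [9, 0, 8]
  [-20, -∞, 0]
D(1):
  [0, -∞, -18]
  [9, 0, 8]
  [-20, -∞, 0]
D(2):
  [0, -∞, -18]
  [9, 0, 8]
  [-20, -∞, 0]
D(3):
  [0, -∞, -18]
  [9, 0, 8]
  [-20, -∞, 0]
Key observation: every diagonal entry stays at the unit through all rounds, so no improving cycle exists.
Answer: CONVERGES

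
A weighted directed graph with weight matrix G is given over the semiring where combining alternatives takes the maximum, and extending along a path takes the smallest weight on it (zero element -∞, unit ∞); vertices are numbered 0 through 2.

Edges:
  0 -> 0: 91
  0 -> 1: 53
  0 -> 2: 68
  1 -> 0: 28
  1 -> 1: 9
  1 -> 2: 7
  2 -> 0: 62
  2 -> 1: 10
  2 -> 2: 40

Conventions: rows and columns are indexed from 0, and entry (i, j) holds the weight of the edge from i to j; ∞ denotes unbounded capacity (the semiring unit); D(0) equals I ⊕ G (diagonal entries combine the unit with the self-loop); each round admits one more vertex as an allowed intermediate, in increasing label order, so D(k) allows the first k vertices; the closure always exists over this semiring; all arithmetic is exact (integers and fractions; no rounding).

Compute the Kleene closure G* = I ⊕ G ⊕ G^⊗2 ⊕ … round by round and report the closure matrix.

D(0):
  [∞, 53, 68]
  [28, ∞, 7]
  [62, 10, ∞]
D(1):
  [∞, 53, 68]
  [28, ∞, 28]
  [62, 53, ∞]
D(2):
  [∞, 53, 68]
  [28, ∞, 28]
  [62, 53, ∞]
D(3):
  [∞, 53, 68]
  [28, ∞, 28]
  [62, 53, ∞]
Answer: G* = [[∞, 53, 68], [28, ∞, 28], [62, 53, ∞]]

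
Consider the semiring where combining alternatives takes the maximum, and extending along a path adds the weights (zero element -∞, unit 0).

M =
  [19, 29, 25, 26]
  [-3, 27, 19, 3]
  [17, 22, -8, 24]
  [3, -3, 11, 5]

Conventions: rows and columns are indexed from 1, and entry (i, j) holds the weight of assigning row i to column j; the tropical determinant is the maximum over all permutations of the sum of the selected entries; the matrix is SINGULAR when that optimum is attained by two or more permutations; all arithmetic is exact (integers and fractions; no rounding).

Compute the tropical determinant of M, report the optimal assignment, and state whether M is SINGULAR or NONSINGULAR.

σ = (1, 2, 3, 4): 19 + 27 + (-8) + 5 = 43
σ = (1, 2, 4, 3): 19 + 27 + 24 + 11 = 81
σ = (1, 3, 2, 4): 19 + 19 + 22 + 5 = 65
σ = (1, 3, 4, 2): 19 + 19 + 24 + (-3) = 59
σ = (1, 4, 2, 3): 19 + 3 + 22 + 11 = 55
σ = (1, 4, 3, 2): 19 + 3 + (-8) + (-3) = 11
σ = (2, 1, 3, 4): 29 + (-3) + (-8) + 5 = 23
σ = (2, 1, 4, 3): 29 + (-3) + 24 + 11 = 61
σ = (2, 3, 1, 4): 29 + 19 + 17 + 5 = 70
σ = (2, 3, 4, 1): 29 + 19 + 24 + 3 = 75
σ = (2, 4, 1, 3): 29 + 3 + 17 + 11 = 60
σ = (2, 4, 3, 1): 29 + 3 + (-8) + 3 = 27
σ = (3, 1, 2, 4): 25 + (-3) + 22 + 5 = 49
σ = (3, 1, 4, 2): 25 + (-3) + 24 + (-3) = 43
σ = (3, 2, 1, 4): 25 + 27 + 17 + 5 = 74
σ = (3, 2, 4, 1): 25 + 27 + 24 + 3 = 79
σ = (3, 4, 1, 2): 25 + 3 + 17 + (-3) = 42
σ = (3, 4, 2, 1): 25 + 3 + 22 + 3 = 53
σ = (4, 1, 2, 3): 26 + (-3) + 22 + 11 = 56
σ = (4, 1, 3, 2): 26 + (-3) + (-8) + (-3) = 12
σ = (4, 2, 1, 3): 26 + 27 + 17 + 11 = 81
σ = (4, 2, 3, 1): 26 + 27 + (-8) + 3 = 48
σ = (4, 3, 1, 2): 26 + 19 + 17 + (-3) = 59
σ = (4, 3, 2, 1): 26 + 19 + 22 + 3 = 70
Optimal value attained by: σ = (1, 2, 4, 3).
Answer: det⊕(M) = 81; verdict: SINGULAR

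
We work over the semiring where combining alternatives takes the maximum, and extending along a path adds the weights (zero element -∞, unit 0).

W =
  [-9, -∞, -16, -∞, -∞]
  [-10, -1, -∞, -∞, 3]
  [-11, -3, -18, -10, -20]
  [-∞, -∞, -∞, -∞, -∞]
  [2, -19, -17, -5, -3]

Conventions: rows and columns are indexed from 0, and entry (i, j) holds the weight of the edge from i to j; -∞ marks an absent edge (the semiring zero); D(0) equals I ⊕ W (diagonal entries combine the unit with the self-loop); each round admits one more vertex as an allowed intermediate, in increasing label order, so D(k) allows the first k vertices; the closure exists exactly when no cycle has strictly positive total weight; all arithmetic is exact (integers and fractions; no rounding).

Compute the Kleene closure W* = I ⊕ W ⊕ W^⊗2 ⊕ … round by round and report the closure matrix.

D(0):
  [0, -∞, -16, -∞, -∞]
  [-10, 0, -∞, -∞, 3]
  [-11, -3, 0, -10, -20]
  [-∞, -∞, -∞, 0, -∞]
  [2, -19, -17, -5, 0]
D(1):
  [0, -∞, -16, -∞, -∞]
  [-10, 0, -26, -∞, 3]
  [-11, -3, 0, -10, -20]
  [-∞, -∞, -∞, 0, -∞]
  [2, -19, -14, -5, 0]
D(2):
  [0, -∞, -16, -∞, -∞]
  [-10, 0, -26, -∞, 3]
  [-11, -3, 0, -10, 0]
  [-∞, -∞, -∞, 0, -∞]
  [2, -19, -14, -5, 0]
D(3):
  [0, -19, -16, -26, -16]
  [-10, 0, -26, -36, 3]
  [-11, -3, 0, -10, 0]
  [-∞, -∞, -∞, 0, -∞]
  [2, -17, -14, -5, 0]
D(4):
  [0, -19, -16, -26, -16]
  [-10, 0, -26, -36, 3]
  [-11, -3, 0, -10, 0]
  [-∞, -∞, -∞, 0, -∞]
  [2, -17, -14, -5, 0]
D(5):
  [0, -19, -16, -21, -16]
  [5, 0, -11, -2, 3]
  [2, -3, 0, -5, 0]
  [-∞, -∞, -∞, 0, -∞]
  [2, -17, -14, -5, 0]
Answer: W* = [[0, -19, -16, -21, -16], [5, 0, -11, -2, 3], [2, -3, 0, -5, 0], [-∞, -∞, -∞, 0, -∞], [2, -17, -14, -5, 0]]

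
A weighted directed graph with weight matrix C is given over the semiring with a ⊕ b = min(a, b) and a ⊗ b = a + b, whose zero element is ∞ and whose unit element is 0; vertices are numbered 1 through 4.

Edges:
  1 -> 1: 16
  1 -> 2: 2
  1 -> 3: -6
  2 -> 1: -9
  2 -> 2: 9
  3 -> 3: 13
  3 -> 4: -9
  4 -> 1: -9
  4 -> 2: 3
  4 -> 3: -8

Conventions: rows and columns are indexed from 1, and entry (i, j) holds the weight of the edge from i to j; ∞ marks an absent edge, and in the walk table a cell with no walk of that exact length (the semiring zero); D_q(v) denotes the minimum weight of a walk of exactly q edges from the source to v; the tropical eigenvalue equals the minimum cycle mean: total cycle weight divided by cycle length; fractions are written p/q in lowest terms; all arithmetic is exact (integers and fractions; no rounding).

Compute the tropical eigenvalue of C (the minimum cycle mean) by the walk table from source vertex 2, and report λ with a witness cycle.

q=0: [∞, 0, ∞, ∞]
q=1: [-9, 9, ∞, ∞]
q=2: [0, -7, -15, ∞]
q=3: [-16, 2, -6, -24]
q=4: [-33, -21, -32, -15]
Optimal cycle mean attained by: cycle 3->4->3, total (-9) + (-8), length 2.
Answer: λ = -17/2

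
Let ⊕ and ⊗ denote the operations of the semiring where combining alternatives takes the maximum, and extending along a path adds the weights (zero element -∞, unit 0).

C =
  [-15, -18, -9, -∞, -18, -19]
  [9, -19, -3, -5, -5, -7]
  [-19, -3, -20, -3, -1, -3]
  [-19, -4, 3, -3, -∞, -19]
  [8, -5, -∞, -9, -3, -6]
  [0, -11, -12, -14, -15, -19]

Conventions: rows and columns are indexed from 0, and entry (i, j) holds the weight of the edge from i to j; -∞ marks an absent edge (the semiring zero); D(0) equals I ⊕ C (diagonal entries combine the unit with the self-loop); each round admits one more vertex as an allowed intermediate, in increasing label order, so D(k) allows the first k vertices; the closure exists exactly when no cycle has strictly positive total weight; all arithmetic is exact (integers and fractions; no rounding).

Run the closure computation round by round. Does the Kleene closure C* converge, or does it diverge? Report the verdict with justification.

D(0):
  [0, -18, -9, -∞, -18, -19]
  [9, 0, -3, -5, -5, -7]
  [-19, -3, 0, -3, -1, -3]
  [-19, -4, 3, 0, -∞, -19]
  [8, -5, -∞, -9, 0, -6]
  [0, -11, -12, -14, -15, 0]
D(1):
  [0, -18, -9, -∞, -18, -19]
  [9, 0, 0, -5, -5, -7]
  [-19, -3, 0, -3, -1, -3]
  [-19, -4, 3, 0, -37, -19]
  [8, -5, -1, -9, 0, -6]
  [0, -11, -9, -14, -15, 0]
D(2):
  [0, -18, -9, -23, -18, -19]
  [9, 0, 0, -5, -5, -7]
  [6, -3, 0, -3, -1, -3]
  [5, -4, 3, 0, -9, -11]
  [8, -5, -1, -9, 0, -6]
  [0, -11, -9, -14, -15, 0]
D(3):
  [0, -12, -9, -12, -10, -12]
  [9, 0, 0, -3, -1, -3]
  [6, -3, 0, -3, -1, -3]
  [9, 0, 3, 0, 2, 0]
  [8, -4, -1, -4, 0, -4]
  [0, -11, -9, -12, -10, 0]
D(4):
  [0, -12, -9, -12, -10, -12]
  [9, 0, 0, -3, -1, -3]
  [6, -3, 0, -3, -1, -3]
  [9, 0, 3, 0, 2, 0]
  [8, -4, -1, -4, 0, -4]
  [0, -11, -9, -12, -10, 0]
D(5):
  [0, -12, -9, -12, -10, -12]
  [9, 0, 0, -3, -1, -3]
  [7, -3, 0, -3, -1, -3]
  [10, 0, 3, 0, 2, 0]
  [8, -4, -1, -4, 0, -4]
  [0, -11, -9, -12, -10, 0]
D(6):
  [0, -12, -9, -12, -10, -12]
  [9, 0, 0, -3, -1, -3]
  [7, -3, 0, -3, -1, -3]
  [10, 0, 3, 0, 2, 0]
  [8, -4, -1, -4, 0, -4]
  [0, -11, -9, -12, -10, 0]
Key observation: every diagonal entry stays at the unit through all rounds, so no improving cycle exists.
Answer: CONVERGES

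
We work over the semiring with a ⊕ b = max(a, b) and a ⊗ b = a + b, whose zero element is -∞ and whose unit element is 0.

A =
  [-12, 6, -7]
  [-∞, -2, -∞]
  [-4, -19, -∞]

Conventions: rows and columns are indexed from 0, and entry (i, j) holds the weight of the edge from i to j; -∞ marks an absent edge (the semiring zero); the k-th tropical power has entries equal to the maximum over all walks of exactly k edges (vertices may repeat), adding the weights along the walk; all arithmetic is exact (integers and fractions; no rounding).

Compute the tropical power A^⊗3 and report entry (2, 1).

A^⊗2:
  [-11, 4, -19]
  [-∞, -4, -∞]
  [-16, 2, -11]
A^⊗3:
  [-23, 2, -18]
  [-∞, -6, -∞]
  [-15, 0, -23]
Key observation: the optimum is the walk 2->0->1->1, with weight (-4) + 6 + (-2) = 0.
Optimal value attained by: walk 2->0->1->1.
Answer: (A^⊗3)[2][1] = 0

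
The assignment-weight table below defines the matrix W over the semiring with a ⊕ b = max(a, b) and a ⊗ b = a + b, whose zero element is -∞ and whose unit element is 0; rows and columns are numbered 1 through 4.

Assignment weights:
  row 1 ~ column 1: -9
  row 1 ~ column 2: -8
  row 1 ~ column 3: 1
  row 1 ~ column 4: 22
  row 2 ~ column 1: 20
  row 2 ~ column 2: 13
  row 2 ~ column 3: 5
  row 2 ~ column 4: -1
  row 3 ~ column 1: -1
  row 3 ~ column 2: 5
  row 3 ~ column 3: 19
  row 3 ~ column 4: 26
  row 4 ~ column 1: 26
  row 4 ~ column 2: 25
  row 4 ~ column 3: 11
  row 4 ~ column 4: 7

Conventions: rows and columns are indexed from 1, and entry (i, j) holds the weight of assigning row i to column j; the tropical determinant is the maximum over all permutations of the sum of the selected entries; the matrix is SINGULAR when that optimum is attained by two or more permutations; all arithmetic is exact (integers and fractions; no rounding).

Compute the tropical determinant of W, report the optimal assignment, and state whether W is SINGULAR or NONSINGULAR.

σ = (1, 2, 3, 4): (-9) + 13 + 19 + 7 = 30
σ = (1, 2, 4, 3): (-9) + 13 + 26 + 11 = 41
σ = (1, 3, 2, 4): (-9) + 5 + 5 + 7 = 8
σ = (1, 3, 4, 2): (-9) + 5 + 26 + 25 = 47
σ = (1, 4, 2, 3): (-9) + (-1) + 5 + 11 = 6
σ = (1, 4, 3, 2): (-9) + (-1) + 19 + 25 = 34
σ = (2, 1, 3, 4): (-8) + 20 + 19 + 7 = 38
σ = (2, 1, 4, 3): (-8) + 20 + 26 + 11 = 49
σ = (2, 3, 1, 4): (-8) + 5 + (-1) + 7 = 3
σ = (2, 3, 4, 1): (-8) + 5 + 26 + 26 = 49
σ = (2, 4, 1, 3): (-8) + (-1) + (-1) + 11 = 1
σ = (2, 4, 3, 1): (-8) + (-1) + 19 + 26 = 36
σ = (3, 1, 2, 4): 1 + 20 + 5 + 7 = 33
σ = (3, 1, 4, 2): 1 + 20 + 26 + 25 = 72
σ = (3, 2, 1, 4): 1 + 13 + (-1) + 7 = 20
σ = (3, 2, 4, 1): 1 + 13 + 26 + 26 = 66
σ = (3, 4, 1, 2): 1 + (-1) + (-1) + 25 = 24
σ = (3, 4, 2, 1): 1 + (-1) + 5 + 26 = 31
σ = (4, 1, 2, 3): 22 + 20 + 5 + 11 = 58
σ = (4, 1, 3, 2): 22 + 20 + 19 + 25 = 86
σ = (4, 2, 1, 3): 22 + 13 + (-1) + 11 = 45
σ = (4, 2, 3, 1): 22 + 13 + 19 + 26 = 80
σ = (4, 3, 1, 2): 22 + 5 + (-1) + 25 = 51
σ = (4, 3, 2, 1): 22 + 5 + 5 + 26 = 58
Optimal value attained by: σ = (4, 1, 3, 2).
Answer: det⊕(W) = 86; verdict: NONSINGULAR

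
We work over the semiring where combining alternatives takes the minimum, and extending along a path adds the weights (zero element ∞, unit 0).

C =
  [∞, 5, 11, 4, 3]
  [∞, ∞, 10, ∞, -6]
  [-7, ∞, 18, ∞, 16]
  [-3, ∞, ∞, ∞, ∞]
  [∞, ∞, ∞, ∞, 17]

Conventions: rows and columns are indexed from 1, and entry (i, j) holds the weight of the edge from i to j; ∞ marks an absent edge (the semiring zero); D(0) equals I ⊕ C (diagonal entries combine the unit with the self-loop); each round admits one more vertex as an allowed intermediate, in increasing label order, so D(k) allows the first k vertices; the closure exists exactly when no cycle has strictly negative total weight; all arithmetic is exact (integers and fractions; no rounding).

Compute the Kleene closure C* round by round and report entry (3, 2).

D(0):
  [0, 5, 11, 4, 3]
  [∞, 0, 10, ∞, -6]
  [-7, ∞, 0, ∞, 16]
  [-3, ∞, ∞, 0, ∞]
  [∞, ∞, ∞, ∞, 0]
D(1):
  [0, 5, 11, 4, 3]
  [∞, 0, 10, ∞, -6]
  [-7, -2, 0, -3, -4]
  [-3, 2, 8, 0, 0]
  [∞, ∞, ∞, ∞, 0]
D(2):
  [0, 5, 11, 4, -1]
  [∞, 0, 10, ∞, -6]
  [-7, -2, 0, -3, -8]
  [-3, 2, 8, 0, -4]
  [∞, ∞, ∞, ∞, 0]
D(3):
  [0, 5, 11, 4, -1]
  [3, 0, 10, 7, -6]
  [-7, -2, 0, -3, -8]
  [-3, 2, 8, 0, -4]
  [∞, ∞, ∞, ∞, 0]
D(4):
  [0, 5, 11, 4, -1]
  [3, 0, 10, 7, -6]
  [-7, -2, 0, -3, -8]
  [-3, 2, 8, 0, -4]
  [∞, ∞, ∞, ∞, 0]
D(5):
  [0, 5, 11, 4, -1]
  [3, 0, 10, 7, -6]
  [-7, -2, 0, -3, -8]
  [-3, 2, 8, 0, -4]
  [∞, ∞, ∞, ∞, 0]
Answer: C*[3][2] = -2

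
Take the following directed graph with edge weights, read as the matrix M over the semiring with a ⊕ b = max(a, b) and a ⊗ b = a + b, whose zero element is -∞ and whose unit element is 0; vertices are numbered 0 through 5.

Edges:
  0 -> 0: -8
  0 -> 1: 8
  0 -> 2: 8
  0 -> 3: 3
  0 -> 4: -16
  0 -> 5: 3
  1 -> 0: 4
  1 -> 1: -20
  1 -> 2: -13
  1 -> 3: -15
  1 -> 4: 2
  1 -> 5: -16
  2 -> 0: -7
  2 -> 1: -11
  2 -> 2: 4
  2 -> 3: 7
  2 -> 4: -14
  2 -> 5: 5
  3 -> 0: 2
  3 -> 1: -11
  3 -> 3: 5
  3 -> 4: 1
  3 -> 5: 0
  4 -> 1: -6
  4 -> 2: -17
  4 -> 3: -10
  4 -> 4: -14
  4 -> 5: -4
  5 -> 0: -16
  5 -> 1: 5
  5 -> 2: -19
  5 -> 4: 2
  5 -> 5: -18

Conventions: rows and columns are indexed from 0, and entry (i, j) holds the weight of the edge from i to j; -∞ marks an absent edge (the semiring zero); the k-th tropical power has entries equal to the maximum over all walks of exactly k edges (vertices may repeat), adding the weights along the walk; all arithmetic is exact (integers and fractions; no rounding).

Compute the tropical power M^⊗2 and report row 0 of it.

M^⊗2:
  [12, 8, 12, 15, 10, 13]
  [-4, 12, 12, 7, -12, 7]
  [9, 10, 8, 12, 8, 9]
  [7, 10, 10, 10, 6, 5]
  [-2, 1, -13, -5, -2, -10]
  [9, -4, -8, -8, 7, -2]
Answer: row 0 of M^⊗2 = [12, 8, 12, 15, 10, 13]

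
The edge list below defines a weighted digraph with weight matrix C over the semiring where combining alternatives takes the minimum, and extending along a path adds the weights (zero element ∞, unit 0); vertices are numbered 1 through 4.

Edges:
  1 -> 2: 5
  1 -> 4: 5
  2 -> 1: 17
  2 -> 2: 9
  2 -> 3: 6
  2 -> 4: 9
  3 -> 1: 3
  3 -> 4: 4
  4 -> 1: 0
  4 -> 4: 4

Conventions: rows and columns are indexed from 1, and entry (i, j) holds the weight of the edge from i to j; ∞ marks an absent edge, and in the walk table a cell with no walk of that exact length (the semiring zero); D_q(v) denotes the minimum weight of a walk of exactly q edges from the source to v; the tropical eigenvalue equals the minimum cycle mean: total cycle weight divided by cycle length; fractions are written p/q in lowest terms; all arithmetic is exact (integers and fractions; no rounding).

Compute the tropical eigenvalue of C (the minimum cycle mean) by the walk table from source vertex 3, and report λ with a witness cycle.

q=0: [∞, ∞, 0, ∞]
q=1: [3, ∞, ∞, 4]
q=2: [4, 8, ∞, 8]
q=3: [8, 9, 14, 9]
q=4: [9, 13, 15, 13]
Optimal cycle mean attained by: cycle 1->4->1, total 5 + 0, length 2.
Answer: λ = 5/2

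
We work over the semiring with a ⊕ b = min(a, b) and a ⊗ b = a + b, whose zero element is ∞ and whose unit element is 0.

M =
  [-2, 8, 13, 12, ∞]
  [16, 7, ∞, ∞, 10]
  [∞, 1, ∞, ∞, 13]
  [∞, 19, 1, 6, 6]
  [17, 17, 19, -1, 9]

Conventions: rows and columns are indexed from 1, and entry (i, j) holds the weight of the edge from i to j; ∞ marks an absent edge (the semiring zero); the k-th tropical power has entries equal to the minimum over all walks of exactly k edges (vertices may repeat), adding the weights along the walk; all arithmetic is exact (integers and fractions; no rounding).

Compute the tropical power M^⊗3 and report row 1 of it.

M^⊗2:
  [-4, 6, 11, 10, 18]
  [14, 14, 29, 9, 17]
  [17, 8, 32, 12, 11]
  [23, 2, 7, 5, 12]
  [15, 18, 0, 5, 5]
M^⊗3:
  [-6, 4, 9, 8, 16]
  [12, 21, 10, 15, 15]
  [15, 15, 13, 10, 18]
  [18, 8, 6, 11, 11]
  [13, 1, 6, 4, 11]
Answer: row 1 of M^⊗3 = [-6, 4, 9, 8, 16]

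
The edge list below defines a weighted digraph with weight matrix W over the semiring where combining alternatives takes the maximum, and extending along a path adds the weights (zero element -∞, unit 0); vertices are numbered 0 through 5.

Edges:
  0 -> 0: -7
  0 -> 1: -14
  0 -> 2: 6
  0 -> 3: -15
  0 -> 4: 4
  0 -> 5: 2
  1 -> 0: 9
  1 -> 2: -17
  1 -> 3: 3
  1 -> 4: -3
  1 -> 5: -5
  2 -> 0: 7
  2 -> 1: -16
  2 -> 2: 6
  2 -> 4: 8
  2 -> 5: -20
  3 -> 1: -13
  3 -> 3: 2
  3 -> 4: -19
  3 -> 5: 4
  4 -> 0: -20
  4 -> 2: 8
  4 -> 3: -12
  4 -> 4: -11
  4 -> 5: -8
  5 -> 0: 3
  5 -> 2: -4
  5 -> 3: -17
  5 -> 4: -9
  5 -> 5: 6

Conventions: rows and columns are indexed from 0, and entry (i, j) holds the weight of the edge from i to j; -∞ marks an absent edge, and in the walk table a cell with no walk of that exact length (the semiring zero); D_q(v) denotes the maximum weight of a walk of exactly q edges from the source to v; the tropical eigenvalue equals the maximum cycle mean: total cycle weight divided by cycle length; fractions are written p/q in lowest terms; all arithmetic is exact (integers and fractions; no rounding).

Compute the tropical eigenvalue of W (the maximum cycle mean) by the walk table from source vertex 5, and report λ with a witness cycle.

q=0: [-∞, -∞, -∞, -∞, -∞, 0]
q=1: [3, -∞, -4, -17, -9, 6]
q=2: [9, -11, 9, -11, 7, 12]
q=3: [16, -5, 15, -5, 17, 18]
q=4: [22, 2, 25, 5, 23, 24]
q=5: [32, 9, 31, 11, 33, 30]
q=6: [38, 18, 41, 21, 39, 36]
Optimal cycle mean attained by: cycle 2->4->2, total 8 + 8, length 2.
Answer: λ = 8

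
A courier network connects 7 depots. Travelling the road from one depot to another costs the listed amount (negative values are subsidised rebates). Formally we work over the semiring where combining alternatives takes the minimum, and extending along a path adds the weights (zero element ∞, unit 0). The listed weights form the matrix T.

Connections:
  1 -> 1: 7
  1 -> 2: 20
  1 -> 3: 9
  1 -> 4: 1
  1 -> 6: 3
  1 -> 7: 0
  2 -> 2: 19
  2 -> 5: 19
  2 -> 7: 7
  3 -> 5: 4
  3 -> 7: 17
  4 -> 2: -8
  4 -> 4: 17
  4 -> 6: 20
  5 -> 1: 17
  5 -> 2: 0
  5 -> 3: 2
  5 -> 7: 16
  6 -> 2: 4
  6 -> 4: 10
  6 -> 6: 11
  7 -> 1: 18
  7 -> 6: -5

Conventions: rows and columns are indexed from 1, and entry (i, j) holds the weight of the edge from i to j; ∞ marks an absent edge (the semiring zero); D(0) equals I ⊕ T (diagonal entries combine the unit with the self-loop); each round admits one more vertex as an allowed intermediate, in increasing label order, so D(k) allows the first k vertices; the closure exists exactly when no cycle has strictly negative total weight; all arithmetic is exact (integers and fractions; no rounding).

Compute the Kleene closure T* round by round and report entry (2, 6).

D(0):
  [0, 20, 9, 1, ∞, 3, 0]
  [∞, 0, ∞, ∞, 19, ∞, 7]
  [∞, ∞, 0, ∞, 4, ∞, 17]
  [∞, -8, ∞, 0, ∞, 20, ∞]
  [17, 0, 2, ∞, 0, ∞, 16]
  [∞, 4, ∞, 10, ∞, 0, ∞]
  [18, ∞, ∞, ∞, ∞, -5, 0]
D(1):
  [0, 20, 9, 1, ∞, 3, 0]
  [∞, 0, ∞, ∞, 19, ∞, 7]
  [∞, ∞, 0, ∞, 4, ∞, 17]
  [∞, -8, ∞, 0, ∞, 20, ∞]
  [17, 0, 2, 18, 0, 20, 16]
  [∞, 4, ∞, 10, ∞, 0, ∞]
  [18, 38, 27, 19, ∞, -5, 0]
D(2):
  [0, 20, 9, 1, 39, 3, 0]
  [∞, 0, ∞, ∞, 19, ∞, 7]
  [∞, ∞, 0, ∞, 4, ∞, 17]
  [∞, -8, ∞, 0, 11, 20, -1]
  [17, 0, 2, 18, 0, 20, 7]
  [∞, 4, ∞, 10, 23, 0, 11]
  [18, 38, 27, 19, 57, -5, 0]
D(3):
  [0, 20, 9, 1, 13, 3, 0]
  [∞, 0, ∞, ∞, 19, ∞, 7]
  [∞, ∞, 0, ∞, 4, ∞, 17]
  [∞, -8, ∞, 0, 11, 20, -1]
  [17, 0, 2, 18, 0, 20, 7]
  [∞, 4, ∞, 10, 23, 0, 11]
  [18, 38, 27, 19, 31, -5, 0]
D(4):
  [0, -7, 9, 1, 12, 3, 0]
  [∞, 0, ∞, ∞, 19, ∞, 7]
  [∞, ∞, 0, ∞, 4, ∞, 17]
  [∞, -8, ∞, 0, 11, 20, -1]
  [17, 0, 2, 18, 0, 20, 7]
  [∞, 2, ∞, 10, 21, 0, 9]
  [18, 11, 27, 19, 30, -5, 0]
D(5):
  [0, -7, 9, 1, 12, 3, 0]
  [36, 0, 21, 37, 19, 39, 7]
  [21, 4, 0, 22, 4, 24, 11]
  [28, -8, 13, 0, 11, 20, -1]
  [17, 0, 2, 18, 0, 20, 7]
  [38, 2, 23, 10, 21, 0, 9]
  [18, 11, 27, 19, 30, -5, 0]
D(6):
  [0, -7, 9, 1, 12, 3, 0]
  [36, 0, 21, 37, 19, 39, 7]
  [21, 4, 0, 22, 4, 24, 11]
  [28, -8, 13, 0, 11, 20, -1]
  [17, 0, 2, 18, 0, 20, 7]
  [38, 2, 23, 10, 21, 0, 9]
  [18, -3, 18, 5, 16, -5, 0]
D(7):
  [0, -7, 9, 1, 12, -5, 0]
  [25, 0, 21, 12, 19, 2, 7]
  [21, 4, 0, 16, 4, 6, 11]
  [17, -8, 13, 0, 11, -6, -1]
  [17, 0, 2, 12, 0, 2, 7]
  [27, 2, 23, 10, 21, 0, 9]
  [18, -3, 18, 5, 16, -5, 0]
Answer: T*[2][6] = 2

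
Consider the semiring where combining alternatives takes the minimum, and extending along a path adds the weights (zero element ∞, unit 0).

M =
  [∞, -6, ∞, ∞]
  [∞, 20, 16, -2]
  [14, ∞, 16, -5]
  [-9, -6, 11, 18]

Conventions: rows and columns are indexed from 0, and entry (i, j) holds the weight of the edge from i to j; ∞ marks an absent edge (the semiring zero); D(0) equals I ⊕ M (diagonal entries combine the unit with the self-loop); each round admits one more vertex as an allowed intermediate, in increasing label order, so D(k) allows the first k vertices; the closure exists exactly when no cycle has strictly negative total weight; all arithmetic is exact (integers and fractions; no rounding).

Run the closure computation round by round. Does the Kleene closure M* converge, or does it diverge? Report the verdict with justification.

D(0):
  [0, -6, ∞, ∞]
  [∞, 0, 16, -2]
  [14, ∞, 0, -5]
  [-9, -6, 11, 0]
D(1):
  [0, -6, ∞, ∞]
  [∞, 0, 16, -2]
  [14, 8, 0, -5]
  [-9, -15, 11, 0]
Detection: at round 2, diagonal entry (3, 3) turns strictly negative.
Key observation: the cycle 3->0->1->3 has total weight (-9) + (-6) + (-2), which is strictly negative.
Answer: DIVERGES — negative cycle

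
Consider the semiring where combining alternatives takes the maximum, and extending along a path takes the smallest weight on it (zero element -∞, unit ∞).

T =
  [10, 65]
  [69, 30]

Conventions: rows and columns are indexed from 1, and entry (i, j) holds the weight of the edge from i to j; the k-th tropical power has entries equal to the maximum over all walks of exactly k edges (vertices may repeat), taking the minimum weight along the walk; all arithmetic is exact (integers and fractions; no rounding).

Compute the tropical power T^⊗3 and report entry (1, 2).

T^⊗2:
  [65, 30]
  [30, 65]
T^⊗3:
  [30, 65]
  [65, 30]
Key observation: the optimum is the walk 1->2->1->2, with weight 65 min 69 min 65 = 65.
Optimal value attained by: walk 1->2->1->2.
Answer: (T^⊗3)[1][2] = 65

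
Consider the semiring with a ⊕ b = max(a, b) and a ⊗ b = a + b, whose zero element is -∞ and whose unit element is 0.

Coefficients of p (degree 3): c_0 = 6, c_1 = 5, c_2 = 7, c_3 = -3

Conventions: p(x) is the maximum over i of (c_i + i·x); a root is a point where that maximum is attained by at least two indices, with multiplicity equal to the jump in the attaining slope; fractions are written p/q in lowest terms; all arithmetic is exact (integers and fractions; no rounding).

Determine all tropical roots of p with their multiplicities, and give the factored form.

hull edge (i=0, c=6) to (i=2, c=7): slope 1/2, span 2
hull edge (i=2, c=7) to (i=3, c=-3): slope -10, span 1
Factored form: p(x) = -3 ⊗ (x ⊕ (-1/2)) ⊗ (x ⊕ (-1/2)) ⊗ (x ⊕ 10)
Answer: roots = -1/2 (mult 2), 10 (mult 1)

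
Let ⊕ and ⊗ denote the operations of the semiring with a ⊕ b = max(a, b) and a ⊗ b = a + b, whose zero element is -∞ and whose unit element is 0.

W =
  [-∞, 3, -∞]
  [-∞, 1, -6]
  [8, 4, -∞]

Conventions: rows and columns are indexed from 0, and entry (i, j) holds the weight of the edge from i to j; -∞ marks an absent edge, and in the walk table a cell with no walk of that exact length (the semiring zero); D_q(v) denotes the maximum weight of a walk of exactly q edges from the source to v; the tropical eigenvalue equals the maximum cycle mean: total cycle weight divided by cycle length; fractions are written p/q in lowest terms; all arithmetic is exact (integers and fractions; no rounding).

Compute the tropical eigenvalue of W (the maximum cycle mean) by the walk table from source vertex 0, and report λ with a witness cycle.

q=0: [0, -∞, -∞]
q=1: [-∞, 3, -∞]
q=2: [-∞, 4, -3]
q=3: [5, 5, -2]
Optimal cycle mean attained by: cycle 0->1->2->0, total 3 + (-6) + 8, length 3.
Answer: λ = 5/3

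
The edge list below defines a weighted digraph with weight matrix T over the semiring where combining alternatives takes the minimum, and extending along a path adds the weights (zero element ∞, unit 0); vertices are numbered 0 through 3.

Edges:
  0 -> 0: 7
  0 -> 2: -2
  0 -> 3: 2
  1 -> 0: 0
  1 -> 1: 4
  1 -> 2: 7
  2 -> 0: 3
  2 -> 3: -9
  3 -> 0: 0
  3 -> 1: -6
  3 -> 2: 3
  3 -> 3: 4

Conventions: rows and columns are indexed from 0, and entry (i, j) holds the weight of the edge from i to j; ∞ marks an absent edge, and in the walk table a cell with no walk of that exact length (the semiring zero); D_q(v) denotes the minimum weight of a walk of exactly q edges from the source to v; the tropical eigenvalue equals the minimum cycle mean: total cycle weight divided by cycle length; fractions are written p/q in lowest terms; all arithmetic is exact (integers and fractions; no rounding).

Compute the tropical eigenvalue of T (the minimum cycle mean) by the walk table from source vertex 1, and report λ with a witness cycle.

q=0: [∞, 0, ∞, ∞]
q=1: [0, 4, 7, ∞]
q=2: [4, 8, -2, -2]
q=3: [-2, -8, 1, -11]
q=4: [-11, -17, -8, -8]
Optimal cycle mean attained by: cycle 0->2->3->1->0, total (-2) + (-9) + (-6) + 0, length 4.
Answer: λ = -17/4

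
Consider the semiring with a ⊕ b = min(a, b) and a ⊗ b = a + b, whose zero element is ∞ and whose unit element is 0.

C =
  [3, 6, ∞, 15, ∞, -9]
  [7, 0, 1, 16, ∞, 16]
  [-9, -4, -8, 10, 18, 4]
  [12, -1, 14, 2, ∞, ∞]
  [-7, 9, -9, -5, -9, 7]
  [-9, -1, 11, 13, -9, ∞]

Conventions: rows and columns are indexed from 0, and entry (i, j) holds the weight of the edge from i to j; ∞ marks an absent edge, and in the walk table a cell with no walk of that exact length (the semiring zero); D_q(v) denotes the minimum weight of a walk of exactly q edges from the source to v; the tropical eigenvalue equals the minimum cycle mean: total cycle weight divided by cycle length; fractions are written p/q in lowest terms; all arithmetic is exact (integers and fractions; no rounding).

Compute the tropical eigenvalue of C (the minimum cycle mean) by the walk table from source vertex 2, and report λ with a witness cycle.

q=0: [∞, ∞, 0, ∞, ∞, ∞]
q=1: [-9, -4, -8, 10, 18, 4]
q=2: [-17, -12, -16, 2, -5, -18]
q=3: [-27, -20, -24, -10, -27, -26]
q=4: [-35, -28, -36, -32, -36, -36]
q=5: [-45, -40, -45, -41, -45, -44]
q=6: [-54, -49, -54, -50, -54, -54]
Optimal cycle mean attained by: cycle 0->5->0, total (-9) + (-9), length 2.
Answer: λ = -9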